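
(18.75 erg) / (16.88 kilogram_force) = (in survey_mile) 7.038e-12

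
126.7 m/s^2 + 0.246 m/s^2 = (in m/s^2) 126.9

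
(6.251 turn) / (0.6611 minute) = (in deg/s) 56.73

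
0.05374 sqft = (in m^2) 0.004993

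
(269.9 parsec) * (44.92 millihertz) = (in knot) 7.272e+17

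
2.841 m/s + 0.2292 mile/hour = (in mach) 0.008645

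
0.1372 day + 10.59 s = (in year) 0.0003762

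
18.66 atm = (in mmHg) 1.418e+04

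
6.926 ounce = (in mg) 1.963e+05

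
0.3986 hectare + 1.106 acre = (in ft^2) 9.108e+04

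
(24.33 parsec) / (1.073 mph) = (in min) 2.609e+16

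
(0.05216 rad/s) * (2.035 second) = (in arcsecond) 2.189e+04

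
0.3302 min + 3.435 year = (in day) 1254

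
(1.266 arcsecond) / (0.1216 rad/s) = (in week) 8.346e-11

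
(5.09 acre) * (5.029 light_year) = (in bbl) 6.164e+21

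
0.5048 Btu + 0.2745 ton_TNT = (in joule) 1.149e+09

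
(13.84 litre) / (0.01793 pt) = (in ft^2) 2.355e+04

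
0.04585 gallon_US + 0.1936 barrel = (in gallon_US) 8.177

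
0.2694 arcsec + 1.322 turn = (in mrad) 8306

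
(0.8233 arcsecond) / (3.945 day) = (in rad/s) 1.171e-11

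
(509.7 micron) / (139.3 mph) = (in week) 1.353e-11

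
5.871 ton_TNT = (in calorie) 5.871e+09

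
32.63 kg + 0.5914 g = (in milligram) 3.263e+07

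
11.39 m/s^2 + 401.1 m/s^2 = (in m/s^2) 412.5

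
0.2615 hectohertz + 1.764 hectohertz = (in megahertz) 0.0002026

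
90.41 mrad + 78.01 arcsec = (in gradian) 5.78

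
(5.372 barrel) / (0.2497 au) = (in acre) 5.65e-15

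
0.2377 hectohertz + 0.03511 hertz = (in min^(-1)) 1428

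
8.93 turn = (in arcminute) 1.929e+05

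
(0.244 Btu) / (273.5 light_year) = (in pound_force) 2.237e-17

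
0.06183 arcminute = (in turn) 2.863e-06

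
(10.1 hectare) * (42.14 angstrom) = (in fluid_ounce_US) 14.39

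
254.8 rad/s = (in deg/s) 1.46e+04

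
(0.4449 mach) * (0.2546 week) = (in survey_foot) 7.653e+07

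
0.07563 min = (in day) 5.252e-05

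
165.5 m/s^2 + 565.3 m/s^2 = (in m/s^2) 730.8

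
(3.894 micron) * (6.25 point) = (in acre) 2.122e-12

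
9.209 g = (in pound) 0.0203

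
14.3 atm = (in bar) 14.49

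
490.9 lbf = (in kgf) 222.7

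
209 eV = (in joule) 3.349e-17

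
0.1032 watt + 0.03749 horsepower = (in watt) 28.06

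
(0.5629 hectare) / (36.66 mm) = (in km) 153.5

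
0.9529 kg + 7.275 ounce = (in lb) 2.555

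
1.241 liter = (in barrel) 0.007806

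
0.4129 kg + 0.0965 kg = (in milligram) 5.094e+05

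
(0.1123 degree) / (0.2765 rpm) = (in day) 7.835e-07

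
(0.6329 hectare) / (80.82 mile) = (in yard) 0.05321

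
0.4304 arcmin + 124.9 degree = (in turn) 0.347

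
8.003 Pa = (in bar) 8.003e-05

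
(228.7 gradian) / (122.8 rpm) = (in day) 3.233e-06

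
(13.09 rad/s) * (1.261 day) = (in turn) 2.27e+05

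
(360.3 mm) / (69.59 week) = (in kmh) 3.082e-08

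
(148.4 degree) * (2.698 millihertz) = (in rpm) 0.06673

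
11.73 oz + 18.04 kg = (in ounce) 648.1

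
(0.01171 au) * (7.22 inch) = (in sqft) 3.458e+09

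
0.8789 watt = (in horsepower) 0.001179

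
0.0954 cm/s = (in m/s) 0.000954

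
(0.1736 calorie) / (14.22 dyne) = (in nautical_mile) 2.758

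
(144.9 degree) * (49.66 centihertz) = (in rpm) 11.99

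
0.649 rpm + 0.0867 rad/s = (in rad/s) 0.1547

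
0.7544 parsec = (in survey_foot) 7.637e+16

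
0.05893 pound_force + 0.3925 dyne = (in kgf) 0.02673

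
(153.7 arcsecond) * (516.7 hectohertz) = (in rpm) 367.7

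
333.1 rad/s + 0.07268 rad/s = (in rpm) 3182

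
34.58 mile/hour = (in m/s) 15.46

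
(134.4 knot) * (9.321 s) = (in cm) 6.445e+04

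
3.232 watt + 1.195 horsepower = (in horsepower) 1.199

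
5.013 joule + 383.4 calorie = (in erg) 1.609e+10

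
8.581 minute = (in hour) 0.143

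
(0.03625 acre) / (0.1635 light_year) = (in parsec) 3.073e-30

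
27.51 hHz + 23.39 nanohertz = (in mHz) 2.751e+06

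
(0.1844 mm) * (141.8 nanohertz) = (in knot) 5.083e-11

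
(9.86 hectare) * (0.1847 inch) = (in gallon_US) 1.222e+05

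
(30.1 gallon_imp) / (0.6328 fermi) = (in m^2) 2.162e+14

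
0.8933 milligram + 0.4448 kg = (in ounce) 15.69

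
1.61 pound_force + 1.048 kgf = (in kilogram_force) 1.778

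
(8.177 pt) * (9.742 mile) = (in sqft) 486.8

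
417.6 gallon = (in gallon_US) 417.6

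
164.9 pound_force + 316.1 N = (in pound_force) 236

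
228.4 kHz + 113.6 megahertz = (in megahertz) 113.8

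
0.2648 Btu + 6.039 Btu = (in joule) 6651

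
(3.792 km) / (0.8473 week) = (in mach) 2.173e-05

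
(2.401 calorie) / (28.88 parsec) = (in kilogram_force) 1.15e-18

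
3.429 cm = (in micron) 3.429e+04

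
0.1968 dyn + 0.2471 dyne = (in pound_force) 9.979e-07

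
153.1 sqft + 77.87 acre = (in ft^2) 3.392e+06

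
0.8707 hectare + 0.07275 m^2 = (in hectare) 0.8707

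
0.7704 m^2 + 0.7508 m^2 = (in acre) 0.0003759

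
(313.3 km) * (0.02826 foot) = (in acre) 0.6669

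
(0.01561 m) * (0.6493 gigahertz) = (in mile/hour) 2.267e+07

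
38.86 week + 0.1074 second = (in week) 38.86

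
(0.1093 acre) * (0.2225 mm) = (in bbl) 0.619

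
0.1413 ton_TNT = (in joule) 5.912e+08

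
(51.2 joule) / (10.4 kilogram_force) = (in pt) 1423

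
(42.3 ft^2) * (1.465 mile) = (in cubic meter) 9265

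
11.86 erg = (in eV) 7.402e+12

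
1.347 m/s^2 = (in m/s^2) 1.347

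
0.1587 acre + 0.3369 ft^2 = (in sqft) 6913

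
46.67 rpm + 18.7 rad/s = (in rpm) 225.2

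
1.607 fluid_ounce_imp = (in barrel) 0.0002872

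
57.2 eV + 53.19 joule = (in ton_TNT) 1.271e-08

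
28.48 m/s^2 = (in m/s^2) 28.48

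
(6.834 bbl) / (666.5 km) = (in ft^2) 1.755e-05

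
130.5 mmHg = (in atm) 0.1717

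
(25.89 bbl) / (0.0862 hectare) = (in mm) 4.775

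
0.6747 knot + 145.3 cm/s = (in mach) 0.005287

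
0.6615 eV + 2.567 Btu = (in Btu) 2.567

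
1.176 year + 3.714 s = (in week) 61.32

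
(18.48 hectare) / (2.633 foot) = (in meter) 2.303e+05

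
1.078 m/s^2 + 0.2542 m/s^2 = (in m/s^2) 1.332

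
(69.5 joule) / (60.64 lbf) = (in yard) 0.2818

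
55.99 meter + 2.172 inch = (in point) 1.589e+05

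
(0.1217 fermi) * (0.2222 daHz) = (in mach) 7.942e-19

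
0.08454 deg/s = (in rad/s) 0.001476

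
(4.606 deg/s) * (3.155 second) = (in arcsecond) 5.231e+04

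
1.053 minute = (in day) 0.0007312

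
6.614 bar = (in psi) 95.93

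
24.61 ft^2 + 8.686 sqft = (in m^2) 3.093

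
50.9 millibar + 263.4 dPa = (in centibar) 5.116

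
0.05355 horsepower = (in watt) 39.93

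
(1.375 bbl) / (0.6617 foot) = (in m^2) 1.084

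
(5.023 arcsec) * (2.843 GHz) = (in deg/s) 3.967e+06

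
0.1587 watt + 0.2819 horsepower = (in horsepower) 0.2821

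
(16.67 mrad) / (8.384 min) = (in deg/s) 0.001899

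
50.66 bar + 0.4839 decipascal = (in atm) 50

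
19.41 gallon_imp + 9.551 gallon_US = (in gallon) 32.86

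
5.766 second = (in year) 1.828e-07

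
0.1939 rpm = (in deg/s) 1.163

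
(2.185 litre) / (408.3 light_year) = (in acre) 1.398e-25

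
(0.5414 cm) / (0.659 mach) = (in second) 2.413e-05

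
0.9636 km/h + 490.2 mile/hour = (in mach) 0.6444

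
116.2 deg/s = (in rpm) 19.37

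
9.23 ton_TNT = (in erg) 3.862e+17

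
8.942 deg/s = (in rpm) 1.49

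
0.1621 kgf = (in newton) 1.59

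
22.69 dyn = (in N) 0.0002269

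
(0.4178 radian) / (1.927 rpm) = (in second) 2.07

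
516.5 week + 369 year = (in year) 378.9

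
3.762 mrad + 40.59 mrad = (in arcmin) 152.5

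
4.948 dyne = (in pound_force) 1.112e-05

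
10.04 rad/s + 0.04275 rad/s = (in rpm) 96.28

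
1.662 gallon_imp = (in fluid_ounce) 255.5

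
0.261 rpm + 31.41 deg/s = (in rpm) 5.496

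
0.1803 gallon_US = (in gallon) 0.1803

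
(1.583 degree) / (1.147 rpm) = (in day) 2.662e-06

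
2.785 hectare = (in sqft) 2.998e+05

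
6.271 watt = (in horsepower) 0.00841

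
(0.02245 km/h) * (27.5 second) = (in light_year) 1.813e-17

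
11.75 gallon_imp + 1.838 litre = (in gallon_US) 14.6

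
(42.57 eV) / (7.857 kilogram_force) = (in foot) 2.904e-19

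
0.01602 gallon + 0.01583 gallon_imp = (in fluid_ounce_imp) 4.667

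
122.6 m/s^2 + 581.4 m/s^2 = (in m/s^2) 704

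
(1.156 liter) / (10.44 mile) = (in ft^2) 7.406e-07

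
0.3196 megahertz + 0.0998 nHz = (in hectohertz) 3196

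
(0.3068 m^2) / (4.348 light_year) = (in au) 4.986e-29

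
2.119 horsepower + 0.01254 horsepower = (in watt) 1589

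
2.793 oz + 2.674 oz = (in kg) 0.155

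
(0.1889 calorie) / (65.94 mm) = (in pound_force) 2.695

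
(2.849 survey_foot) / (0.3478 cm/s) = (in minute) 4.161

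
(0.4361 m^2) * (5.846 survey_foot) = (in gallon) 205.3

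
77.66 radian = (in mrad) 7.766e+04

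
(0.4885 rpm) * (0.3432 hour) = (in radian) 63.2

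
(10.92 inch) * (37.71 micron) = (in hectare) 1.046e-09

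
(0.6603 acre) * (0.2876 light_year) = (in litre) 7.271e+21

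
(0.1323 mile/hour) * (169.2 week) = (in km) 6052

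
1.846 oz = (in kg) 0.05233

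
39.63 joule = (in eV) 2.474e+20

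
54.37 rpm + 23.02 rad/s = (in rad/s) 28.71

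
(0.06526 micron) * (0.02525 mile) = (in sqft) 2.854e-05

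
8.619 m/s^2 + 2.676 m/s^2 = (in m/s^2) 11.29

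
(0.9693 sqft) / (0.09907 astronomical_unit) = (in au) 4.062e-23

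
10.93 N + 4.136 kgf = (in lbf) 11.58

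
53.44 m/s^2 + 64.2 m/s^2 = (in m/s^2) 117.6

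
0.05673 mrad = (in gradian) 0.003612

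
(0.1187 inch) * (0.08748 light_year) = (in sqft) 2.686e+13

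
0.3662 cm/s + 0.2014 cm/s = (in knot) 0.01103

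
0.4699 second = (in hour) 0.0001305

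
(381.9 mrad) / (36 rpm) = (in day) 1.172e-06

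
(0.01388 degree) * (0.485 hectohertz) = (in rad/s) 0.01175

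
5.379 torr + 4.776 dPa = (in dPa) 7176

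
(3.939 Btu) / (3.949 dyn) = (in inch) 4.143e+09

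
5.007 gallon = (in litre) 18.95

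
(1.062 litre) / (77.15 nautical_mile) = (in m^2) 7.433e-09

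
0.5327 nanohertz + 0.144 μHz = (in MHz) 1.445e-13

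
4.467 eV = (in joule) 7.157e-19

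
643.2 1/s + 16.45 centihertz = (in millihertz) 6.434e+05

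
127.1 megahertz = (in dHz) 1.271e+09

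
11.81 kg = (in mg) 1.181e+07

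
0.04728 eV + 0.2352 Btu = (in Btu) 0.2352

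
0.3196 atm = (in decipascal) 3.238e+05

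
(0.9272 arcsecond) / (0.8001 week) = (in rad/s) 9.289e-12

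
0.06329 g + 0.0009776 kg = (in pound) 0.002295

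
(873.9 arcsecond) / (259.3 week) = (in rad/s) 2.702e-11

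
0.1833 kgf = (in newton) 1.798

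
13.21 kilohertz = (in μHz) 1.321e+10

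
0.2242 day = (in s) 1.937e+04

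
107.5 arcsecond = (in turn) 8.295e-05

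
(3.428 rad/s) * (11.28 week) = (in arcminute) 8.04e+10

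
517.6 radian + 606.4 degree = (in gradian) 3.363e+04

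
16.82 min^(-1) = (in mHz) 280.3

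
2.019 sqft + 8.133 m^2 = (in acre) 0.002056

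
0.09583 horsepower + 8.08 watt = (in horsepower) 0.1067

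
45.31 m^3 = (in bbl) 285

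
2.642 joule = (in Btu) 0.002504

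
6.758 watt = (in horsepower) 0.009063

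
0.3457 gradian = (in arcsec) 1120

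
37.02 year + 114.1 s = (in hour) 3.243e+05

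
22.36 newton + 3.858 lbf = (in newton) 39.52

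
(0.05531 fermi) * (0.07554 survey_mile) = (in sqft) 7.238e-14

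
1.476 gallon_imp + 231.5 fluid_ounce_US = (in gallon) 3.581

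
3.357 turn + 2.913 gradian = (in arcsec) 4.36e+06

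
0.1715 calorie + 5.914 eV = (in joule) 0.7176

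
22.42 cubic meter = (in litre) 2.242e+04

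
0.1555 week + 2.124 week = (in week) 2.279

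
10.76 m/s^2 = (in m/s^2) 10.76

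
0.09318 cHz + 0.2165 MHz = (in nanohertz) 2.165e+14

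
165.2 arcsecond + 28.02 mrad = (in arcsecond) 5945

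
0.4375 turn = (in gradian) 175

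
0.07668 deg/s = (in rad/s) 0.001338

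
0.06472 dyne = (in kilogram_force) 6.6e-08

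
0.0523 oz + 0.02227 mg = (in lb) 0.003269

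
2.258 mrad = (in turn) 0.0003594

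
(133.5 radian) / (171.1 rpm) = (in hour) 0.00207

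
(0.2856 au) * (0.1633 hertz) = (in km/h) 2.512e+10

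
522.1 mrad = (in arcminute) 1795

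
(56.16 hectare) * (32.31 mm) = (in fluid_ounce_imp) 6.386e+08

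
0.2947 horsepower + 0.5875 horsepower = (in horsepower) 0.8822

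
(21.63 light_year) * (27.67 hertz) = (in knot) 1.101e+19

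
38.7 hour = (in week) 0.2304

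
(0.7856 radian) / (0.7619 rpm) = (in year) 3.122e-07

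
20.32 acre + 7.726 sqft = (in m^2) 8.223e+04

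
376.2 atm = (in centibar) 3.812e+04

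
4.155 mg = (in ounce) 0.0001466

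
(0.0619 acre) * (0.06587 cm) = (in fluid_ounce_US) 5579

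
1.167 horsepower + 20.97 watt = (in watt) 891.2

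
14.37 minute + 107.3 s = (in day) 0.01122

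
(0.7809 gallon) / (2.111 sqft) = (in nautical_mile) 8.139e-06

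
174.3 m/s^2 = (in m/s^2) 174.3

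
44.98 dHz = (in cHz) 449.8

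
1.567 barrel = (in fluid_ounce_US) 8424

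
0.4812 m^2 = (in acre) 0.0001189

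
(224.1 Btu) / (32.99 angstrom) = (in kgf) 7.308e+12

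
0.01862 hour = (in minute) 1.117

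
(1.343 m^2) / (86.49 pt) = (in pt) 1.248e+05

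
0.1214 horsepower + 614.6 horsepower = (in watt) 4.584e+05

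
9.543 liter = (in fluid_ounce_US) 322.7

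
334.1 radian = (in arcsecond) 6.891e+07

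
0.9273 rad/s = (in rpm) 8.855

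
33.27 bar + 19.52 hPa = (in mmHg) 2.497e+04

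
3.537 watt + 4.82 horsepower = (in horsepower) 4.825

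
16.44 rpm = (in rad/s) 1.722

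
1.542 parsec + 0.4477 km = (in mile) 2.957e+13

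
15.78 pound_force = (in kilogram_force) 7.158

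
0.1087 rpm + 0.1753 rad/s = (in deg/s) 10.7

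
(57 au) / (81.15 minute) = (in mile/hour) 3.918e+09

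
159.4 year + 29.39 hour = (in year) 159.4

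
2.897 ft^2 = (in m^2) 0.2691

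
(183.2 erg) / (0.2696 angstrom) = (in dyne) 6.795e+10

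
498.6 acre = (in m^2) 2.018e+06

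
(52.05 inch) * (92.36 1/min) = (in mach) 0.005977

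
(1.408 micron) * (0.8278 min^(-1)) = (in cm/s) 1.943e-06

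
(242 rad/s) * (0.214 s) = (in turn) 8.242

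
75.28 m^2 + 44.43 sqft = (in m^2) 79.41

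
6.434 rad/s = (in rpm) 61.44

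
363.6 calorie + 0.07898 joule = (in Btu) 1.442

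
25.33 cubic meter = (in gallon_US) 6691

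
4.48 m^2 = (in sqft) 48.22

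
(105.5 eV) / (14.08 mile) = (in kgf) 7.607e-23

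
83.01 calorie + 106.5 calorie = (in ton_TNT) 1.895e-07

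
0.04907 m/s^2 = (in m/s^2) 0.04907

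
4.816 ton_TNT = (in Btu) 1.91e+07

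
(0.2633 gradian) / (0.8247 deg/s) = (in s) 0.2873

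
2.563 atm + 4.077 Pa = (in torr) 1948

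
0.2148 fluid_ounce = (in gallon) 0.001678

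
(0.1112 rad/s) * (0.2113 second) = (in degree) 1.346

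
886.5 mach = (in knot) 5.868e+05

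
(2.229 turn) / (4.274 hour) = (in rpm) 0.008692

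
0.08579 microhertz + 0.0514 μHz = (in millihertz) 0.0001372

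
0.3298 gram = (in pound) 0.0007271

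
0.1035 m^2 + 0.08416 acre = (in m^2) 340.7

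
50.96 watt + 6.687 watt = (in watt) 57.65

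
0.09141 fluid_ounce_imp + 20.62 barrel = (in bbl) 20.62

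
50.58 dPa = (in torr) 0.03794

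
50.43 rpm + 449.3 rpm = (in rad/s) 52.33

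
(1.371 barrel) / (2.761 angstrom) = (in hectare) 7.895e+04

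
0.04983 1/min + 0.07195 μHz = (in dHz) 0.008306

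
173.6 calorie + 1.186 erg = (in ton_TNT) 1.736e-07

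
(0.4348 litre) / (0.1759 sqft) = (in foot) 0.08729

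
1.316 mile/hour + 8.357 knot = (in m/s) 4.888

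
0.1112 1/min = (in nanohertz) 1.853e+06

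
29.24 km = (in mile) 18.17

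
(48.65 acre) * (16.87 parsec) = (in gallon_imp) 2.254e+25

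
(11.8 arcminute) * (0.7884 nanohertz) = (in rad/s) 2.706e-12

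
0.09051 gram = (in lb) 0.0001995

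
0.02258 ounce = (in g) 0.6401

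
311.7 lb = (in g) 1.414e+05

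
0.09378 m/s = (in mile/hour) 0.2098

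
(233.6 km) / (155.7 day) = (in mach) 5.1e-05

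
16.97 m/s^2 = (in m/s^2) 16.97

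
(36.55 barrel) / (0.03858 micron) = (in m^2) 1.506e+08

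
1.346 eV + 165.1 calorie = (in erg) 6.908e+09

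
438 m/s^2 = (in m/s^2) 438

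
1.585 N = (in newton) 1.585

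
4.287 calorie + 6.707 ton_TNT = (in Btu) 2.66e+07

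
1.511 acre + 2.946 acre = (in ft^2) 1.941e+05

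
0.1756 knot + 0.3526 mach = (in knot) 233.6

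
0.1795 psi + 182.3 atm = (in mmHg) 1.386e+05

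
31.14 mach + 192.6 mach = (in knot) 1.481e+05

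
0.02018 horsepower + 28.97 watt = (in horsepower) 0.05903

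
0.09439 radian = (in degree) 5.408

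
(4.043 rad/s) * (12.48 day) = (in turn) 6.938e+05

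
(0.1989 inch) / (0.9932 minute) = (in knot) 0.0001648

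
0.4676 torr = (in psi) 0.009042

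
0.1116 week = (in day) 0.7812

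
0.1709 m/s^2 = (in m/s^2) 0.1709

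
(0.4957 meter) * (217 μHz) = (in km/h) 0.0003872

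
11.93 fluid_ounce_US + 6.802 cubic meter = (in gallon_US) 1797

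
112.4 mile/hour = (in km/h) 180.9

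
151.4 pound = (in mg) 6.867e+07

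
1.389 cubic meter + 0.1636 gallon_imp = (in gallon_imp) 305.7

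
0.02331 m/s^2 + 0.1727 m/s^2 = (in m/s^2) 0.196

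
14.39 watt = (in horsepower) 0.0193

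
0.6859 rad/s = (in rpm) 6.55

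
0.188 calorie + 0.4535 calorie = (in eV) 1.675e+19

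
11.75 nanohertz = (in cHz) 1.175e-06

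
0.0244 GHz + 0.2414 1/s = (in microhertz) 2.44e+13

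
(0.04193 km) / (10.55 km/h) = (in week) 2.366e-05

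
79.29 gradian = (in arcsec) 2.569e+05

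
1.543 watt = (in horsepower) 0.002069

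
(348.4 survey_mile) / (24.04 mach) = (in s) 68.5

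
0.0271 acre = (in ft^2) 1180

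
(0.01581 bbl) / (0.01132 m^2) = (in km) 0.000222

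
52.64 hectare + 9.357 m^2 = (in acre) 130.1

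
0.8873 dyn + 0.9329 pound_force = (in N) 4.15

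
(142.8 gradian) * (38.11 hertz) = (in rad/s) 85.48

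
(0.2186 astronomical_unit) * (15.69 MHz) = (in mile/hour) 1.148e+18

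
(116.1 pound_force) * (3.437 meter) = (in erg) 1.775e+10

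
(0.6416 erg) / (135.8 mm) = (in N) 4.725e-07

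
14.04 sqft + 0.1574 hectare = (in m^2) 1575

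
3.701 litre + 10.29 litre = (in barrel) 0.088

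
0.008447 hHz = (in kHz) 0.0008447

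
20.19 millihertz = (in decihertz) 0.2019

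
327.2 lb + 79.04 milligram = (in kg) 148.4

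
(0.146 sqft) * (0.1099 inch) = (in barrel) 0.0002382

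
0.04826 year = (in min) 2.537e+04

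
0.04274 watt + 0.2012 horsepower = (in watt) 150.1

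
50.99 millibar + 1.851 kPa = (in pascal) 6950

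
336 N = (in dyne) 3.36e+07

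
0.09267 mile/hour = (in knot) 0.08053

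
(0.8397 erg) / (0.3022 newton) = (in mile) 1.727e-10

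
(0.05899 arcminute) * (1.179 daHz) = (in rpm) 0.001932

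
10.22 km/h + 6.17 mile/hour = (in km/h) 20.15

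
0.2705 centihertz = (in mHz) 2.705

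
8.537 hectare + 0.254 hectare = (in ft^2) 9.463e+05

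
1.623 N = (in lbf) 0.3649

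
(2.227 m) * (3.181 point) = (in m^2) 0.002499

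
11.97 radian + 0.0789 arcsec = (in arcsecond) 2.469e+06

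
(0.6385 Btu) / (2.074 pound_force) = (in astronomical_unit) 4.881e-10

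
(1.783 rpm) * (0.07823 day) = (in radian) 1262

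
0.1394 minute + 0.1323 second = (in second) 8.496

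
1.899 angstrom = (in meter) 1.899e-10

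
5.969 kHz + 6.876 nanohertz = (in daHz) 596.9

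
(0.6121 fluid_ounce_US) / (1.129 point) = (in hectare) 4.545e-06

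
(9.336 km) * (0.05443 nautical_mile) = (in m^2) 9.411e+05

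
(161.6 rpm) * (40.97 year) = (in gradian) 1.392e+12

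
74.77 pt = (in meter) 0.02638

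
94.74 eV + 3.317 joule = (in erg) 3.317e+07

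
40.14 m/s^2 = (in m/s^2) 40.14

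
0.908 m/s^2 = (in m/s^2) 0.908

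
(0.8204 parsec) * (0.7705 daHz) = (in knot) 3.791e+17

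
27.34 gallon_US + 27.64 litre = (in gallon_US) 34.64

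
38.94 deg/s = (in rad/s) 0.6796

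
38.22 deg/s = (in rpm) 6.37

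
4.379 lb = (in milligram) 1.986e+06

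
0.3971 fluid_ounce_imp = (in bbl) 7.097e-05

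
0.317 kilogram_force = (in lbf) 0.6989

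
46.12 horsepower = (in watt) 3.439e+04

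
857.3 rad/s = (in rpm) 8187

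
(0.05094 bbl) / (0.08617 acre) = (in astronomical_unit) 1.552e-16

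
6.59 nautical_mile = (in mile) 7.584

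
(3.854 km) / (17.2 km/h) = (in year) 2.558e-05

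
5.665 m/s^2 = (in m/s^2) 5.665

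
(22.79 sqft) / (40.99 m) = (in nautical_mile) 2.789e-05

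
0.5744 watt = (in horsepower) 0.0007703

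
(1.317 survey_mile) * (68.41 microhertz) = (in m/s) 0.145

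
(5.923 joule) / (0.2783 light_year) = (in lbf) 5.057e-16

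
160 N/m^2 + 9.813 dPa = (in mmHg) 1.207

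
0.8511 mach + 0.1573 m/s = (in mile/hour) 648.6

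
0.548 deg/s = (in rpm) 0.09133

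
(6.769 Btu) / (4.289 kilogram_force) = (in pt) 4.813e+05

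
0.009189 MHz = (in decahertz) 918.9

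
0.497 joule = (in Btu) 0.0004711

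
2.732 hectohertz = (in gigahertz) 2.732e-07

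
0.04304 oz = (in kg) 0.00122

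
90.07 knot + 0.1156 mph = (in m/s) 46.39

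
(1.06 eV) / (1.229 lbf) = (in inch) 1.223e-18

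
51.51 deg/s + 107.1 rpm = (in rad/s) 12.11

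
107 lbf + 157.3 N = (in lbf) 142.4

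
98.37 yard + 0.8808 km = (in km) 0.9707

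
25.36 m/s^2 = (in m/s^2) 25.36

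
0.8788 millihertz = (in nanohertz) 8.788e+05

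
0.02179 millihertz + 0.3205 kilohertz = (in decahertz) 32.05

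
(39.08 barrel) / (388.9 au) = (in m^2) 1.068e-13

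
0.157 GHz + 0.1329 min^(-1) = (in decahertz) 1.57e+07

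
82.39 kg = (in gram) 8.239e+04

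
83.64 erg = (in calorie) 1.999e-06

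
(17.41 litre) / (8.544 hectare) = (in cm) 2.038e-05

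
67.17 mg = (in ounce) 0.002369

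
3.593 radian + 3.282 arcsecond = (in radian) 3.593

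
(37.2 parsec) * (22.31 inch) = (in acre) 1.607e+14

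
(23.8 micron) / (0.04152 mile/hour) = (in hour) 3.562e-07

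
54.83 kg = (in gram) 5.483e+04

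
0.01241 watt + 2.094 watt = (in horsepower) 0.002825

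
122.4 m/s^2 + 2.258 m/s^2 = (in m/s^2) 124.7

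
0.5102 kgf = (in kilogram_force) 0.5102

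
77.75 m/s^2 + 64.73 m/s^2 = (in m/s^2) 142.5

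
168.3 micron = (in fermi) 1.683e+11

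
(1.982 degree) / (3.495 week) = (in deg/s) 9.377e-07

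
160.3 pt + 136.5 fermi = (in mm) 56.55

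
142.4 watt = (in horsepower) 0.191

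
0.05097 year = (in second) 1.607e+06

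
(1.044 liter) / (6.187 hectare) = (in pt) 4.783e-05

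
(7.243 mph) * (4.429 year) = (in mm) 4.522e+11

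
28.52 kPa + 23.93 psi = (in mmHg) 1451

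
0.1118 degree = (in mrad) 1.951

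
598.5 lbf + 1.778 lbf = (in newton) 2670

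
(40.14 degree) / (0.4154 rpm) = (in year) 5.107e-07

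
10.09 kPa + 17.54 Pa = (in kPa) 10.11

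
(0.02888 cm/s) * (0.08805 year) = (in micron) 8.019e+08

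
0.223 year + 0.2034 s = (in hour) 1953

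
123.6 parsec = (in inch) 1.502e+20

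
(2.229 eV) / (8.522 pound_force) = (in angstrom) 9.421e-11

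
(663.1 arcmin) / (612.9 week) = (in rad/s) 5.204e-10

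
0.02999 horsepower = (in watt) 22.36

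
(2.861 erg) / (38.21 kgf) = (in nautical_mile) 4.123e-13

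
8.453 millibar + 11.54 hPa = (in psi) 0.29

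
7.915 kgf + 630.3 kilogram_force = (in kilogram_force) 638.2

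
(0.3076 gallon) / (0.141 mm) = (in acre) 0.002041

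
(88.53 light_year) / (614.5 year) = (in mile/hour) 9.668e+07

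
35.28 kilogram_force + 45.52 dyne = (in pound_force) 77.78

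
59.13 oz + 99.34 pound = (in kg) 46.74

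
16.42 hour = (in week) 0.09774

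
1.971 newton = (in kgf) 0.201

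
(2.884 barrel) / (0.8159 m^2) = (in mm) 562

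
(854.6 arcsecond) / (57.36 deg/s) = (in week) 6.843e-09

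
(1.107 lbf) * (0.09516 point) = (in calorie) 3.951e-05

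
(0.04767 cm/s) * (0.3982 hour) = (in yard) 0.7473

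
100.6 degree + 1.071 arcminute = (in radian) 1.756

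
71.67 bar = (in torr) 5.376e+04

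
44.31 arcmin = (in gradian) 0.8206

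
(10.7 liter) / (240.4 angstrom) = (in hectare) 44.51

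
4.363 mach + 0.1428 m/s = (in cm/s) 1.486e+05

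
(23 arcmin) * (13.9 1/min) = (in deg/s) 0.08881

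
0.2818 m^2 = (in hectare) 2.818e-05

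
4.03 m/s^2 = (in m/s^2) 4.03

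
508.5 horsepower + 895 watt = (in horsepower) 509.7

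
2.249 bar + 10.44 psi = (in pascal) 2.969e+05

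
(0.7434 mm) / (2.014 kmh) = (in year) 4.214e-11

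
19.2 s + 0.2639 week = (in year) 0.005062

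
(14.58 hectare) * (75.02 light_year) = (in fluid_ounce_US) 3.499e+27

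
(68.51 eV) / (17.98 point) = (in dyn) 1.731e-10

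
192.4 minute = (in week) 0.01909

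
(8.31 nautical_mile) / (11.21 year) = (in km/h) 0.0001567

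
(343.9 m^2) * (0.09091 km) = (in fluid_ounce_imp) 1.1e+09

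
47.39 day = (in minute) 6.824e+04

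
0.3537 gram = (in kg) 0.0003537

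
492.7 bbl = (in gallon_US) 2.069e+04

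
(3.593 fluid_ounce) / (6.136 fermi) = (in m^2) 1.732e+10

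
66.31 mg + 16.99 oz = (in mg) 4.817e+05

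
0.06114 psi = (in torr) 3.162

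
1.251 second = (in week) 2.068e-06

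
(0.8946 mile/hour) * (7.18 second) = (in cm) 287.1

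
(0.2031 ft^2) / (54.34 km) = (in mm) 0.0003472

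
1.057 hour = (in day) 0.04404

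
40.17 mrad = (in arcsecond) 8286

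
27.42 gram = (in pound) 0.06045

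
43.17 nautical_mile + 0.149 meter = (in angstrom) 7.995e+14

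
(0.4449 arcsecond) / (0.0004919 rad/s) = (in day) 5.075e-08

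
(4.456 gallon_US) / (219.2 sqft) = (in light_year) 8.755e-20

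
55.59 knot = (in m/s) 28.6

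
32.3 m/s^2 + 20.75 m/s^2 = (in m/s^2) 53.05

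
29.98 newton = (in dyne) 2.998e+06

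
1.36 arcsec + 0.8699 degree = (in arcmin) 52.22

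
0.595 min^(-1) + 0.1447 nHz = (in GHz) 9.917e-12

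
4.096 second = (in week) 6.772e-06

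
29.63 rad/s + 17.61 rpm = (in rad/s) 31.47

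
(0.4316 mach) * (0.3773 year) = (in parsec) 5.667e-08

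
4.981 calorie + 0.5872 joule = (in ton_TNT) 5.121e-09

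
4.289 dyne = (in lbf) 9.642e-06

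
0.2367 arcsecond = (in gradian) 7.306e-05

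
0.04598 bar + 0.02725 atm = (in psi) 1.067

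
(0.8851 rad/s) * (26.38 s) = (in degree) 1338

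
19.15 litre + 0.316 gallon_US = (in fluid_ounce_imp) 716.1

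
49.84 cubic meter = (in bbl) 313.5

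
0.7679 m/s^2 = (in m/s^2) 0.7679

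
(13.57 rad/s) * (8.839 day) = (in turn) 1.649e+06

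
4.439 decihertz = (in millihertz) 443.9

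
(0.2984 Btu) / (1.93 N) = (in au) 1.09e-09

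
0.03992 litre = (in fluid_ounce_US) 1.35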